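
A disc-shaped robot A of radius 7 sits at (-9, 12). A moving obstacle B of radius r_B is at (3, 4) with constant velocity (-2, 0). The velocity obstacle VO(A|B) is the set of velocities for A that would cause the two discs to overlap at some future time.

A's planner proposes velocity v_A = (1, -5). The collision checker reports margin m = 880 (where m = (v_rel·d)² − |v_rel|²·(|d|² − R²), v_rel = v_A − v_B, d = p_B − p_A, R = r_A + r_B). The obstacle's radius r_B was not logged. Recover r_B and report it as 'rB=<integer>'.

m = 880
d = (12, -8);  v_rel = (3, -5),  |v_rel|² = 34
v_rel×d = (3)·(-8) − (-5)·(12) = 36
since m = R²·34 − 36²:  R² = (1296 + 880) / 34 = 64
R = √64 = 8  ⇒  r_B = 8 − 7 = 1

rB=1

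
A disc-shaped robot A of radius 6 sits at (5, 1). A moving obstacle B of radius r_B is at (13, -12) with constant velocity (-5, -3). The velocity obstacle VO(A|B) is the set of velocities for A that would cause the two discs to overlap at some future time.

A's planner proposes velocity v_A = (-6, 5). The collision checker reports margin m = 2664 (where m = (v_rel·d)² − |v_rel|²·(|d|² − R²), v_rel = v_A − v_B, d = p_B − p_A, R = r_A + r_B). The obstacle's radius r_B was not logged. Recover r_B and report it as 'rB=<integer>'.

m = 2664
d = (8, -13);  v_rel = (-1, 8),  |v_rel|² = 65
v_rel×d = (-1)·(-13) − (8)·(8) = -51
since m = R²·65 − (-51)²:  R² = (2601 + 2664) / 65 = 81
R = √81 = 9  ⇒  r_B = 9 − 6 = 3

rB=3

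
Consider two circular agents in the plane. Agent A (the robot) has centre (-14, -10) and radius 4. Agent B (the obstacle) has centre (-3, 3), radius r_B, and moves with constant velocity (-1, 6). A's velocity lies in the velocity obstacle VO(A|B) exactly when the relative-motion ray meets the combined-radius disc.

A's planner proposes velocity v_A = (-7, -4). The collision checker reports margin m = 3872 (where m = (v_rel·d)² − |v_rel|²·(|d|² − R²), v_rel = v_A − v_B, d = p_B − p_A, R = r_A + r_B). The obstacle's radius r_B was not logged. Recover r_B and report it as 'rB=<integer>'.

m = 3872
d = (11, 13);  v_rel = (-6, -10),  |v_rel|² = 136
v_rel×d = (-6)·(13) − (-10)·(11) = 32
since m = R²·136 − 32²:  R² = (1024 + 3872) / 136 = 36
R = √36 = 6  ⇒  r_B = 6 − 4 = 2

rB=2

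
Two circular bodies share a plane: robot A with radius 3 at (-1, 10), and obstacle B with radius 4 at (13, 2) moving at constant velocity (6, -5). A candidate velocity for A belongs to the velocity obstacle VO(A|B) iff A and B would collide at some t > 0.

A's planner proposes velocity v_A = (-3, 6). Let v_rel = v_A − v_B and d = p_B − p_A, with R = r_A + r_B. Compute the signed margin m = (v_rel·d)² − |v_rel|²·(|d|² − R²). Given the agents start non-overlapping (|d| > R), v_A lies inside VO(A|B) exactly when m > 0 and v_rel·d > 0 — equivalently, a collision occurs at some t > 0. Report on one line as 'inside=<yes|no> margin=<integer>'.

d = (14, -8),  |d|² = 260;  R = 3+4 = 7,  c = 260−7² = 211
v_rel = (-9, 11),  |v_rel|² = 202;  v_rel·d = (-9)·(14) + (11)·(-8) = -214
202·t² + 428·t + 211 = 0  ⇒  m = (-214)² − 202·211 = 3174
m = 3174 > 0,  v_rel·d = -214 < 0  ⇒  outside

inside=no margin=3174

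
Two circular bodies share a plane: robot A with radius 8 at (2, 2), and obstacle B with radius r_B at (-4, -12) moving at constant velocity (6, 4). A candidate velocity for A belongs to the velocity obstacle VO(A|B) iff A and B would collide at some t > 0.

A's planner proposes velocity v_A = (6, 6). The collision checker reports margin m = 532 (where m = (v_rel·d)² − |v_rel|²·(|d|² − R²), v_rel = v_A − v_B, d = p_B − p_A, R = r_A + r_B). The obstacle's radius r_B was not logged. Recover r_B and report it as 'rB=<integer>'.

m = 532
d = (-6, -14);  v_rel = (0, 2),  |v_rel|² = 4
v_rel×d = (0)·(-14) − (2)·(-6) = 12
since m = R²·4 − 12²:  R² = (144 + 532) / 4 = 169
R = √169 = 13  ⇒  r_B = 13 − 8 = 5

rB=5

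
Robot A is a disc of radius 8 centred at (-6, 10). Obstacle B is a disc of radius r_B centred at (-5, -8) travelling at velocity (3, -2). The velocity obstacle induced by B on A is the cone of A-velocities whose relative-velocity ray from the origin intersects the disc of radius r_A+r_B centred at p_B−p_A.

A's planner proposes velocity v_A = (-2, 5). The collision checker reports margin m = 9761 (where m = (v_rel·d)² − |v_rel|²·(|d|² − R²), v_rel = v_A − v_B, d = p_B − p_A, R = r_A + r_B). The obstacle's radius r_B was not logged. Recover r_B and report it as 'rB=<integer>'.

m = 9761
d = (1, -18);  v_rel = (-5, 7),  |v_rel|² = 74
v_rel×d = (-5)·(-18) − (7)·(1) = 83
since m = R²·74 − 83²:  R² = (6889 + 9761) / 74 = 225
R = √225 = 15  ⇒  r_B = 15 − 8 = 7

rB=7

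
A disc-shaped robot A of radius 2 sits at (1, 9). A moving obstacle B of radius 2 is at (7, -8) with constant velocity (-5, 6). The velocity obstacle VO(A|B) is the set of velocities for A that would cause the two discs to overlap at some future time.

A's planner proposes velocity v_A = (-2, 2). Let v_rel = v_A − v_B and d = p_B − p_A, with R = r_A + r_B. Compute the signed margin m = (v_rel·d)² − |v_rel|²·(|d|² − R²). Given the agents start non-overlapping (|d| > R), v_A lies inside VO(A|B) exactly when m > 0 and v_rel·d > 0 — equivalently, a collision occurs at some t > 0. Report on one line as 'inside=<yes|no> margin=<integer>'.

d = (6, -17),  |d|² = 325;  R = 2+2 = 4,  c = 325−4² = 309
v_rel = (3, -4),  |v_rel|² = 25;  v_rel·d = (3)·(6) + (-4)·(-17) = 86
25·t² − 172·t + 309 = 0  ⇒  m = 86² − 25·309 = -329
m = -329 < 0,  v_rel·d = 86 > 0  ⇒  outside

inside=no margin=-329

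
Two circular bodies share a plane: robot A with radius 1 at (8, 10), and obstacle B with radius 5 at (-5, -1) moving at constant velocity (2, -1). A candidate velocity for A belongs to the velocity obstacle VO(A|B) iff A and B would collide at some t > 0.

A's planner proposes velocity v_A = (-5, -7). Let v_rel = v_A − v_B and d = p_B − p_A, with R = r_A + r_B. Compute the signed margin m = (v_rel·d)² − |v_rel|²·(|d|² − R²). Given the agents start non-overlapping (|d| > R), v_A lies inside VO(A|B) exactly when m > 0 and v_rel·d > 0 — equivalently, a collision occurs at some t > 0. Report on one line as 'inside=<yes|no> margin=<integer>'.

d = (-13, -11),  |d|² = 290;  R = 1+5 = 6,  c = 290−6² = 254
v_rel = (-7, -6),  |v_rel|² = 85;  v_rel·d = (-7)·(-13) + (-6)·(-11) = 157
85·t² − 314·t + 254 = 0  ⇒  m = 157² − 85·254 = 3059
m = 3059 > 0,  v_rel·d = 157 > 0  ⇒  inside

inside=yes margin=3059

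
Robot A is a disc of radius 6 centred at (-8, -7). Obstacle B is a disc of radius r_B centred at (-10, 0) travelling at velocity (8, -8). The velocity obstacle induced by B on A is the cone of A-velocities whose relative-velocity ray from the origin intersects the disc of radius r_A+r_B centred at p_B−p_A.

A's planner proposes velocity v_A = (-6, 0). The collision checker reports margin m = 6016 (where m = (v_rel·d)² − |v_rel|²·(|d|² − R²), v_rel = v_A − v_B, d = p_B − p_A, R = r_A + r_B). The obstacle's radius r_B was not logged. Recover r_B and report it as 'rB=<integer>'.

m = 6016
d = (-2, 7);  v_rel = (-14, 8),  |v_rel|² = 260
v_rel×d = (-14)·(7) − (8)·(-2) = -82
since m = R²·260 − (-82)²:  R² = (6724 + 6016) / 260 = 49
R = √49 = 7  ⇒  r_B = 7 − 6 = 1

rB=1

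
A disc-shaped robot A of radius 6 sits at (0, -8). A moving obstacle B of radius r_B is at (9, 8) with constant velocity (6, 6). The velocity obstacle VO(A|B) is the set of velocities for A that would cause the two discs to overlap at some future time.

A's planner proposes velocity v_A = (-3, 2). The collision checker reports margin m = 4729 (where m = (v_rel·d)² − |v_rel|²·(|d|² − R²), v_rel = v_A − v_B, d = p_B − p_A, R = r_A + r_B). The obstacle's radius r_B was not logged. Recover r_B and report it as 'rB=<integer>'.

m = 4729
d = (9, 16);  v_rel = (-9, -4),  |v_rel|² = 97
v_rel×d = (-9)·(16) − (-4)·(9) = -108
since m = R²·97 − (-108)²:  R² = (11664 + 4729) / 97 = 169
R = √169 = 13  ⇒  r_B = 13 − 6 = 7

rB=7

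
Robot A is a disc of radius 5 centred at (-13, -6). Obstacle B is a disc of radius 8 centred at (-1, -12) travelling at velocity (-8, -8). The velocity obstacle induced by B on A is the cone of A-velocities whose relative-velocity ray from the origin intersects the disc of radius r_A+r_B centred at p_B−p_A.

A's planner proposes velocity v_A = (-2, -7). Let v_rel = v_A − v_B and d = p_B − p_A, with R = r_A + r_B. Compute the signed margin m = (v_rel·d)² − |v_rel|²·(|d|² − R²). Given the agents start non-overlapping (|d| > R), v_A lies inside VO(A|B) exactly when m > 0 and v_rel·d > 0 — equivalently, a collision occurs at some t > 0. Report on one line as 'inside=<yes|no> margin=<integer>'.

d = (12, -6),  |d|² = 180;  R = 5+8 = 13,  c = 180−13² = 11
v_rel = (6, 1),  |v_rel|² = 37;  v_rel·d = (6)·(12) + (1)·(-6) = 66
37·t² − 132·t + 11 = 0  ⇒  m = 66² − 37·11 = 3949
m = 3949 > 0,  v_rel·d = 66 > 0  ⇒  inside

inside=yes margin=3949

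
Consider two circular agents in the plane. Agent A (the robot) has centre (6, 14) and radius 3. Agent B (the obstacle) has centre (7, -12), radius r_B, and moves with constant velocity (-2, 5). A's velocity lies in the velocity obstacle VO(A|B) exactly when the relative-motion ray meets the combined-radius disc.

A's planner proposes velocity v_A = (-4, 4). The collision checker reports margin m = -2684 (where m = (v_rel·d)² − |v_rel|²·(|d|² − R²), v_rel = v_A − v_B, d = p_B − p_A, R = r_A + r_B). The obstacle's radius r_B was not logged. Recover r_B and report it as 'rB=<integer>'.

m = -2684
d = (1, -26);  v_rel = (-2, -1),  |v_rel|² = 5
v_rel×d = (-2)·(-26) − (-1)·(1) = 53
since m = R²·5 − 53²:  R² = (2809 + -2684) / 5 = 25
R = √25 = 5  ⇒  r_B = 5 − 3 = 2

rB=2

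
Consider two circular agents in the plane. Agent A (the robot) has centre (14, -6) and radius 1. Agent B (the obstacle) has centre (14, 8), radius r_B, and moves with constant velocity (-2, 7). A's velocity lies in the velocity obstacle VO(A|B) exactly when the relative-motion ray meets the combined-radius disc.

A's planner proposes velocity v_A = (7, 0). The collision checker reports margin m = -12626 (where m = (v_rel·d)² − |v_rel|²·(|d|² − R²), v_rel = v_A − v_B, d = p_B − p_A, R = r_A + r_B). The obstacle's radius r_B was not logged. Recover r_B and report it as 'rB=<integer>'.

m = -12626
d = (0, 14);  v_rel = (9, -7),  |v_rel|² = 130
v_rel×d = (9)·(14) − (-7)·(0) = 126
since m = R²·130 − 126²:  R² = (15876 + -12626) / 130 = 25
R = √25 = 5  ⇒  r_B = 5 − 1 = 4

rB=4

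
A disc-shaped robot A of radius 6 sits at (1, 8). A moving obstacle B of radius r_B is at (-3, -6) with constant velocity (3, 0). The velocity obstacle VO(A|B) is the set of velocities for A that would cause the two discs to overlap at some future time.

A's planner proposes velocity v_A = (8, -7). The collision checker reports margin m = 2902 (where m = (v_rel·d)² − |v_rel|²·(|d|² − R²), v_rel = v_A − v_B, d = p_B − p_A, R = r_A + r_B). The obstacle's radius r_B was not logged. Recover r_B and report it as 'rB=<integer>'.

m = 2902
d = (-4, -14);  v_rel = (5, -7),  |v_rel|² = 74
v_rel×d = (5)·(-14) − (-7)·(-4) = -98
since m = R²·74 − (-98)²:  R² = (9604 + 2902) / 74 = 169
R = √169 = 13  ⇒  r_B = 13 − 6 = 7

rB=7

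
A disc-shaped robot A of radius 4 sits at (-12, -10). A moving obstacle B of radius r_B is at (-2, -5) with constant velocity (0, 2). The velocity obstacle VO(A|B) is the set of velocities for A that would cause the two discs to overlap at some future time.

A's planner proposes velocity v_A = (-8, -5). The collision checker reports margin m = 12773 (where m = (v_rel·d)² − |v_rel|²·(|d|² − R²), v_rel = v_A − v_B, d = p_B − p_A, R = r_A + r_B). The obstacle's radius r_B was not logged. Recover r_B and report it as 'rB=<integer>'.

m = 12773
d = (10, 5);  v_rel = (-8, -7),  |v_rel|² = 113
v_rel×d = (-8)·(5) − (-7)·(10) = 30
since m = R²·113 − 30²:  R² = (900 + 12773) / 113 = 121
R = √121 = 11  ⇒  r_B = 11 − 4 = 7

rB=7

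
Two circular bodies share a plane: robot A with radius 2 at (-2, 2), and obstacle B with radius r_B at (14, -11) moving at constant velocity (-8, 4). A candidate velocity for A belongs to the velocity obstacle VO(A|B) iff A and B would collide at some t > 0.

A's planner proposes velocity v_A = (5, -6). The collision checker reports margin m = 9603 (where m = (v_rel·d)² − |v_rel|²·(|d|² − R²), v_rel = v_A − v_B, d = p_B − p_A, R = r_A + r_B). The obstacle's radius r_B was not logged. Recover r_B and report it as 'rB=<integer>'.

m = 9603
d = (16, -13);  v_rel = (13, -10),  |v_rel|² = 269
v_rel×d = (13)·(-13) − (-10)·(16) = -9
since m = R²·269 − (-9)²:  R² = (81 + 9603) / 269 = 36
R = √36 = 6  ⇒  r_B = 6 − 2 = 4

rB=4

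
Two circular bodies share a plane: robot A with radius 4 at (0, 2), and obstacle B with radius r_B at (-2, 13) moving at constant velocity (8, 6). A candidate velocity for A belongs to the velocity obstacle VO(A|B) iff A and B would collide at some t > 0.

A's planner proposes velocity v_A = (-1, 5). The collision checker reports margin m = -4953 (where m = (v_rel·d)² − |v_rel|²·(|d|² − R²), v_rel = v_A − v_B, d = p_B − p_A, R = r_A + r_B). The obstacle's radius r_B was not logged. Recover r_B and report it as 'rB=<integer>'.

m = -4953
d = (-2, 11);  v_rel = (-9, -1),  |v_rel|² = 82
v_rel×d = (-9)·(11) − (-1)·(-2) = -101
since m = R²·82 − (-101)²:  R² = (10201 + -4953) / 82 = 64
R = √64 = 8  ⇒  r_B = 8 − 4 = 4

rB=4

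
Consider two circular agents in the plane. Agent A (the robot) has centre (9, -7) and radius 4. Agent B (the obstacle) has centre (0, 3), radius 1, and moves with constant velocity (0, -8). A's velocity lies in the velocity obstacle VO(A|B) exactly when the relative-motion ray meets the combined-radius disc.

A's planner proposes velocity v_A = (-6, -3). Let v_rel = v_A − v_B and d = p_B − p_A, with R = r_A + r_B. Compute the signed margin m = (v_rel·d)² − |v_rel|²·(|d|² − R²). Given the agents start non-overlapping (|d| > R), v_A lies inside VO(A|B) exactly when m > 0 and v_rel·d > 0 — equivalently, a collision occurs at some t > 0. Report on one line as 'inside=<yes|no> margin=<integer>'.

d = (-9, 10),  |d|² = 181;  R = 4+1 = 5,  c = 181−5² = 156
v_rel = (-6, 5),  |v_rel|² = 61;  v_rel·d = (-6)·(-9) + (5)·(10) = 104
61·t² − 208·t + 156 = 0  ⇒  m = 104² − 61·156 = 1300
m = 1300 > 0,  v_rel·d = 104 > 0  ⇒  inside

inside=yes margin=1300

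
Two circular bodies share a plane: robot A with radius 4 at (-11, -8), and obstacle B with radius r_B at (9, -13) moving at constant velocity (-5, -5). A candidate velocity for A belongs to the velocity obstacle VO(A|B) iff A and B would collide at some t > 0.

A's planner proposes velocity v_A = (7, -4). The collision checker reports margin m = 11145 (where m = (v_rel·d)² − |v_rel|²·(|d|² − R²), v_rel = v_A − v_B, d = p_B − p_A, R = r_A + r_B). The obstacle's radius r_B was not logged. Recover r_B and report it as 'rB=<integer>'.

m = 11145
d = (20, -5);  v_rel = (12, 1),  |v_rel|² = 145
v_rel×d = (12)·(-5) − (1)·(20) = -80
since m = R²·145 − (-80)²:  R² = (6400 + 11145) / 145 = 121
R = √121 = 11  ⇒  r_B = 11 − 4 = 7

rB=7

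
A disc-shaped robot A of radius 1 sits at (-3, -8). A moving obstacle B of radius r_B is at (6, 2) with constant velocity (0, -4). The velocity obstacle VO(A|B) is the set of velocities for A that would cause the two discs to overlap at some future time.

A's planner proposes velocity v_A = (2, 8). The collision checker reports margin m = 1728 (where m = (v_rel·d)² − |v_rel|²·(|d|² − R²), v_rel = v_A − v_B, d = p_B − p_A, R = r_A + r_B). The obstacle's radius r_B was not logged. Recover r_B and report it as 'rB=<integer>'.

m = 1728
d = (9, 10);  v_rel = (2, 12),  |v_rel|² = 148
v_rel×d = (2)·(10) − (12)·(9) = -88
since m = R²·148 − (-88)²:  R² = (7744 + 1728) / 148 = 64
R = √64 = 8  ⇒  r_B = 8 − 1 = 7

rB=7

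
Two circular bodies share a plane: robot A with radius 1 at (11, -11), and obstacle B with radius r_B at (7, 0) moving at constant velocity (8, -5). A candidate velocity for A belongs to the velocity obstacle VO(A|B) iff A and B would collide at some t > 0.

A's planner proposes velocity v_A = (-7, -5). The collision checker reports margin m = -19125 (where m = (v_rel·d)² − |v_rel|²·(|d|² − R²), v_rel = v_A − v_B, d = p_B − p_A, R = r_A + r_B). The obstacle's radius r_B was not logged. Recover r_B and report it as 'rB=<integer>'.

m = -19125
d = (-4, 11);  v_rel = (-15, 0),  |v_rel|² = 225
v_rel×d = (-15)·(11) − (0)·(-4) = -165
since m = R²·225 − (-165)²:  R² = (27225 + -19125) / 225 = 36
R = √36 = 6  ⇒  r_B = 6 − 1 = 5

rB=5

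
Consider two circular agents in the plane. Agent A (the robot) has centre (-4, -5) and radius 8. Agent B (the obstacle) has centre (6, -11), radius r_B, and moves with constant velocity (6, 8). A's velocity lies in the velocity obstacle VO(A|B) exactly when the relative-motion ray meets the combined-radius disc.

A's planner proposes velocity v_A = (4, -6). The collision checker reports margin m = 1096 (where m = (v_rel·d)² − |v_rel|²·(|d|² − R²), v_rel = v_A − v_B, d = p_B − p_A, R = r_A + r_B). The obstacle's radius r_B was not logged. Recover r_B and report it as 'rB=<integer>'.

m = 1096
d = (10, -6);  v_rel = (-2, -14),  |v_rel|² = 200
v_rel×d = (-2)·(-6) − (-14)·(10) = 152
since m = R²·200 − 152²:  R² = (23104 + 1096) / 200 = 121
R = √121 = 11  ⇒  r_B = 11 − 8 = 3

rB=3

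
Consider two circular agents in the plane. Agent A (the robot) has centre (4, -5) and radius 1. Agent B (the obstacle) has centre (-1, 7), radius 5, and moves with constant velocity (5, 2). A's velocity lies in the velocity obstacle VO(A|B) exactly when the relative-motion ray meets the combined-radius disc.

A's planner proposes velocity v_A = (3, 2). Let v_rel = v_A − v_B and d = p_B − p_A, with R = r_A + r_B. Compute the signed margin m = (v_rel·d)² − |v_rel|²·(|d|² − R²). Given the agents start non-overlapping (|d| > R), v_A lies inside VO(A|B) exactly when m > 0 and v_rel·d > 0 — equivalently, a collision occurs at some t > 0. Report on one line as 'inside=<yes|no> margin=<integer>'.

d = (-5, 12),  |d|² = 169;  R = 1+5 = 6,  c = 169−6² = 133
v_rel = (-2, 0),  |v_rel|² = 4;  v_rel·d = (-2)·(-5) + (0)·(12) = 10
4·t² − 20·t + 133 = 0  ⇒  m = 10² − 4·133 = -432
m = -432 < 0,  v_rel·d = 10 > 0  ⇒  outside

inside=no margin=-432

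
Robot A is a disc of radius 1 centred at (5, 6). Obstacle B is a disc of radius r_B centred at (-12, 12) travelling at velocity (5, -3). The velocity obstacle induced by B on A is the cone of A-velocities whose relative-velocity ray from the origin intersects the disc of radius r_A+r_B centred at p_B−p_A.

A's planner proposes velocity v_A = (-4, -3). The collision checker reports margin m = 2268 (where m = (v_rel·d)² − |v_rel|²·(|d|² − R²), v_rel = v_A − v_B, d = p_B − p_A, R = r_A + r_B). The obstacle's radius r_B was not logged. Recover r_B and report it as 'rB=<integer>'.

m = 2268
d = (-17, 6);  v_rel = (-9, 0),  |v_rel|² = 81
v_rel×d = (-9)·(6) − (0)·(-17) = -54
since m = R²·81 − (-54)²:  R² = (2916 + 2268) / 81 = 64
R = √64 = 8  ⇒  r_B = 8 − 1 = 7

rB=7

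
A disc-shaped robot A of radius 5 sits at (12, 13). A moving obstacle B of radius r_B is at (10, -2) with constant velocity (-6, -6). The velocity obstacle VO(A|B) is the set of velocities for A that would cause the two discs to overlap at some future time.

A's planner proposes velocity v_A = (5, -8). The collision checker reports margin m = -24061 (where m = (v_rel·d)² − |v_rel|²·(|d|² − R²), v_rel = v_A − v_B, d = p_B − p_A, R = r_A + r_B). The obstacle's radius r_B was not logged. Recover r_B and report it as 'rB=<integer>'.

m = -24061
d = (-2, -15);  v_rel = (11, -2),  |v_rel|² = 125
v_rel×d = (11)·(-15) − (-2)·(-2) = -169
since m = R²·125 − (-169)²:  R² = (28561 + -24061) / 125 = 36
R = √36 = 6  ⇒  r_B = 6 − 5 = 1

rB=1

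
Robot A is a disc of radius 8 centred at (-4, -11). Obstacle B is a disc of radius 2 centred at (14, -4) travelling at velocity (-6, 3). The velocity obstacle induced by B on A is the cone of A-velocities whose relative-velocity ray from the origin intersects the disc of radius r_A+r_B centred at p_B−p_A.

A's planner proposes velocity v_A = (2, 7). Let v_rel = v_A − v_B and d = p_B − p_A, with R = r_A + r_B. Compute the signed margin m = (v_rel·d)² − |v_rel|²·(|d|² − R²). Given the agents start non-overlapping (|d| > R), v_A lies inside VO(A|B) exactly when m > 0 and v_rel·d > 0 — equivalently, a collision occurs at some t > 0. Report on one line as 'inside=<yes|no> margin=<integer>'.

d = (18, 7),  |d|² = 373;  R = 8+2 = 10,  c = 373−10² = 273
v_rel = (8, 4),  |v_rel|² = 80;  v_rel·d = (8)·(18) + (4)·(7) = 172
80·t² − 344·t + 273 = 0  ⇒  m = 172² − 80·273 = 7744
m = 7744 > 0,  v_rel·d = 172 > 0  ⇒  inside

inside=yes margin=7744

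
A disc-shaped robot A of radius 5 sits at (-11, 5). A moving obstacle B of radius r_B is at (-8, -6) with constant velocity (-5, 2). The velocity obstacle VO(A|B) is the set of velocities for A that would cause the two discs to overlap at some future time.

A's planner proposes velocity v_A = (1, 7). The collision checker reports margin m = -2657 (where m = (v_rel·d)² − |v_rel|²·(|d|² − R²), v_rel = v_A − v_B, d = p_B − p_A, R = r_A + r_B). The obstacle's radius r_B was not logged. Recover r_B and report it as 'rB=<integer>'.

m = -2657
d = (3, -11);  v_rel = (6, 5),  |v_rel|² = 61
v_rel×d = (6)·(-11) − (5)·(3) = -81
since m = R²·61 − (-81)²:  R² = (6561 + -2657) / 61 = 64
R = √64 = 8  ⇒  r_B = 8 − 5 = 3

rB=3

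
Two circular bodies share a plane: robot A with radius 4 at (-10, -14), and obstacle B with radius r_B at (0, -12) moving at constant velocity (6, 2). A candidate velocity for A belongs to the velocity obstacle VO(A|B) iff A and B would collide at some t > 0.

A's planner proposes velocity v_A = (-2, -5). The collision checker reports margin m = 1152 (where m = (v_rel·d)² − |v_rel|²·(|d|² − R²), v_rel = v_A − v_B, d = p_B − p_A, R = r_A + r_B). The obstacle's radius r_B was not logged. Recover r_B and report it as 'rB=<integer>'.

m = 1152
d = (10, 2);  v_rel = (-8, -7),  |v_rel|² = 113
v_rel×d = (-8)·(2) − (-7)·(10) = 54
since m = R²·113 − 54²:  R² = (2916 + 1152) / 113 = 36
R = √36 = 6  ⇒  r_B = 6 − 4 = 2

rB=2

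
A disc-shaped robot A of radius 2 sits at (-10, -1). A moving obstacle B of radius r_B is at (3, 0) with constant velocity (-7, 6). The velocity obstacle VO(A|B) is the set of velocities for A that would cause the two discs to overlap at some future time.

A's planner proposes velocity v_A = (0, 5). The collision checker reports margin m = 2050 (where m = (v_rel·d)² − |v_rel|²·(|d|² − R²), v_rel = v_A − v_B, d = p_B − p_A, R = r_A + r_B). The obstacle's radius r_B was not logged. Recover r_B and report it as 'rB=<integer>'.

m = 2050
d = (13, 1);  v_rel = (7, -1),  |v_rel|² = 50
v_rel×d = (7)·(1) − (-1)·(13) = 20
since m = R²·50 − 20²:  R² = (400 + 2050) / 50 = 49
R = √49 = 7  ⇒  r_B = 7 − 2 = 5

rB=5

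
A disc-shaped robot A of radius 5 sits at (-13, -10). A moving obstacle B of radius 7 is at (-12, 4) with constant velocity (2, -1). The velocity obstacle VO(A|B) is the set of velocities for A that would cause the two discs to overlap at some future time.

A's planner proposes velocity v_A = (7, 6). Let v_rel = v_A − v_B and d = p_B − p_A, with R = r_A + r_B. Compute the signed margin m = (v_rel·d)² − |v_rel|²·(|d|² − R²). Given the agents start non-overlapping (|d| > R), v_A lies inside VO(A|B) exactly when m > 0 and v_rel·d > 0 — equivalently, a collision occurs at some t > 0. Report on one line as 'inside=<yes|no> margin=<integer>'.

d = (1, 14),  |d|² = 197;  R = 5+7 = 12,  c = 197−12² = 53
v_rel = (5, 7),  |v_rel|² = 74;  v_rel·d = (5)·(1) + (7)·(14) = 103
74·t² − 206·t + 53 = 0  ⇒  m = 103² − 74·53 = 6687
m = 6687 > 0,  v_rel·d = 103 > 0  ⇒  inside

inside=yes margin=6687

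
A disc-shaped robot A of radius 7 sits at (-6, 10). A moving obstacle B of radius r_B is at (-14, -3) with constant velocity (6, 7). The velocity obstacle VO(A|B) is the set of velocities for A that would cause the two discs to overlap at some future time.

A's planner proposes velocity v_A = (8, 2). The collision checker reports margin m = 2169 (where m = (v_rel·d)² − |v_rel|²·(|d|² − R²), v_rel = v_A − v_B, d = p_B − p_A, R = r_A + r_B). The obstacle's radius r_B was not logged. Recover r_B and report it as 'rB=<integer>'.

m = 2169
d = (-8, -13);  v_rel = (2, -5),  |v_rel|² = 29
v_rel×d = (2)·(-13) − (-5)·(-8) = -66
since m = R²·29 − (-66)²:  R² = (4356 + 2169) / 29 = 225
R = √225 = 15  ⇒  r_B = 15 − 7 = 8

rB=8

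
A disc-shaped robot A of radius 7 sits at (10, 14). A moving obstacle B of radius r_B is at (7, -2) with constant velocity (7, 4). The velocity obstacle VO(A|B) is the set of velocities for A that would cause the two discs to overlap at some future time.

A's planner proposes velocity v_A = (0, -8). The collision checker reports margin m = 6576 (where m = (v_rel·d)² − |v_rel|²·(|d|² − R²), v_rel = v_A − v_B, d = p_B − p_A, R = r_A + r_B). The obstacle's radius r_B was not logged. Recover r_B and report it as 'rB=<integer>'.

m = 6576
d = (-3, -16);  v_rel = (-7, -12),  |v_rel|² = 193
v_rel×d = (-7)·(-16) − (-12)·(-3) = 76
since m = R²·193 − 76²:  R² = (5776 + 6576) / 193 = 64
R = √64 = 8  ⇒  r_B = 8 − 7 = 1

rB=1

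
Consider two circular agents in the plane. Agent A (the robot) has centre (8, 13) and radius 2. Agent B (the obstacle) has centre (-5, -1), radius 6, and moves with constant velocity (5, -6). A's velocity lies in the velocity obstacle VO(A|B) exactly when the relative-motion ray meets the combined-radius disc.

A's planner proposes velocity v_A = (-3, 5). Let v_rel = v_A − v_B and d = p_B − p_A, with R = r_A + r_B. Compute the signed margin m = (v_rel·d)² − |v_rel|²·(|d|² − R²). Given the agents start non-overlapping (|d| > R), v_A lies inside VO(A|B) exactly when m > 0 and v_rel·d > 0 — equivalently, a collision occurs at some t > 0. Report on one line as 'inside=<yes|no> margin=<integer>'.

d = (-13, -14),  |d|² = 365;  R = 2+6 = 8,  c = 365−8² = 301
v_rel = (-8, 11),  |v_rel|² = 185;  v_rel·d = (-8)·(-13) + (11)·(-14) = -50
185·t² + 100·t + 301 = 0  ⇒  m = (-50)² − 185·301 = -53185
m = -53185 < 0,  v_rel·d = -50 < 0  ⇒  outside

inside=no margin=-53185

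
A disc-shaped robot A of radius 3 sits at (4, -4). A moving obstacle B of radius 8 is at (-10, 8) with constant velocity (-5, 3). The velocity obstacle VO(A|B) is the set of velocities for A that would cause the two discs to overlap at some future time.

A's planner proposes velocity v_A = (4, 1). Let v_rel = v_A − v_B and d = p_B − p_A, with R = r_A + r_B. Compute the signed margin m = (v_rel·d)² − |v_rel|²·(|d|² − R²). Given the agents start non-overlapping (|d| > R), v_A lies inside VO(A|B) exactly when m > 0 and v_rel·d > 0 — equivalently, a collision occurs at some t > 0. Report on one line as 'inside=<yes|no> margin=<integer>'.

d = (-14, 12),  |d|² = 340;  R = 3+8 = 11,  c = 340−11² = 219
v_rel = (9, -2),  |v_rel|² = 85;  v_rel·d = (9)·(-14) + (-2)·(12) = -150
85·t² + 300·t + 219 = 0  ⇒  m = (-150)² − 85·219 = 3885
m = 3885 > 0,  v_rel·d = -150 < 0  ⇒  outside

inside=no margin=3885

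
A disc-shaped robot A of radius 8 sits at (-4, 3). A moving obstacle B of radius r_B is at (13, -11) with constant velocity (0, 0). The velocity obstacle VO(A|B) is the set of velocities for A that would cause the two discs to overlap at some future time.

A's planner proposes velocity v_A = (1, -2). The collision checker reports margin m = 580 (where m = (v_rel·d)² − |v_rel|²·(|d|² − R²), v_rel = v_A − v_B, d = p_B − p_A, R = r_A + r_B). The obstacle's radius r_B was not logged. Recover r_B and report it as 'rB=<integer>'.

m = 580
d = (17, -14);  v_rel = (1, -2),  |v_rel|² = 5
v_rel×d = (1)·(-14) − (-2)·(17) = 20
since m = R²·5 − 20²:  R² = (400 + 580) / 5 = 196
R = √196 = 14  ⇒  r_B = 14 − 8 = 6

rB=6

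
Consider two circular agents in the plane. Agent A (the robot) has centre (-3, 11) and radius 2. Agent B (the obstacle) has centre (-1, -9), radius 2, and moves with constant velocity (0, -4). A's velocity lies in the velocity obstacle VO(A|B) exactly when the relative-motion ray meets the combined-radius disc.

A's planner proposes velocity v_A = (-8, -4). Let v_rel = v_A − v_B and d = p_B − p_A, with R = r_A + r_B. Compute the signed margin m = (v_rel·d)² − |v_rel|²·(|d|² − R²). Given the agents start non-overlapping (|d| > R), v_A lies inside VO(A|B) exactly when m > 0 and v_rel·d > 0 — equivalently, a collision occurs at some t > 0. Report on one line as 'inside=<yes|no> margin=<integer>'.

d = (2, -20),  |d|² = 404;  R = 2+2 = 4,  c = 404−4² = 388
v_rel = (-8, 0),  |v_rel|² = 64;  v_rel·d = (-8)·(2) + (0)·(-20) = -16
64·t² + 32·t + 388 = 0  ⇒  m = (-16)² − 64·388 = -24576
m = -24576 < 0,  v_rel·d = -16 < 0  ⇒  outside

inside=no margin=-24576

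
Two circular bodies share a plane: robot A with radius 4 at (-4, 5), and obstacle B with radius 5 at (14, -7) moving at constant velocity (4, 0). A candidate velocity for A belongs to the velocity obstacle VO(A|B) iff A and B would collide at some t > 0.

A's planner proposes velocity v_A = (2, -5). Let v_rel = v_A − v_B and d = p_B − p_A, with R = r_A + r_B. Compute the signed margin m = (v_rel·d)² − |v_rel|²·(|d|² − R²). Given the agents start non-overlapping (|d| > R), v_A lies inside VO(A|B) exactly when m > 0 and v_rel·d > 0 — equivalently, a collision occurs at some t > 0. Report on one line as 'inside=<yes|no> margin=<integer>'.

d = (18, -12),  |d|² = 468;  R = 4+5 = 9,  c = 468−9² = 387
v_rel = (-2, -5),  |v_rel|² = 29;  v_rel·d = (-2)·(18) + (-5)·(-12) = 24
29·t² − 48·t + 387 = 0  ⇒  m = 24² − 29·387 = -10647
m = -10647 < 0,  v_rel·d = 24 > 0  ⇒  outside

inside=no margin=-10647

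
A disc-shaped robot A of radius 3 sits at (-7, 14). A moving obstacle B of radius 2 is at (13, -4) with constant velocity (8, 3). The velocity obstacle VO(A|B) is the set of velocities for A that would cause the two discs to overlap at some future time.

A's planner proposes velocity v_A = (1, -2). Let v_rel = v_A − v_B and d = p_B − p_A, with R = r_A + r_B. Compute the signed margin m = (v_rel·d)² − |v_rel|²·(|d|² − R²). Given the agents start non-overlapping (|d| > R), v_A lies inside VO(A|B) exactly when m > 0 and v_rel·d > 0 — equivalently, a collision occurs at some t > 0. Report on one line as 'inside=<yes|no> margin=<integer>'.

d = (20, -18),  |d|² = 724;  R = 3+2 = 5,  c = 724−5² = 699
v_rel = (-7, -5),  |v_rel|² = 74;  v_rel·d = (-7)·(20) + (-5)·(-18) = -50
74·t² + 100·t + 699 = 0  ⇒  m = (-50)² − 74·699 = -49226
m = -49226 < 0,  v_rel·d = -50 < 0  ⇒  outside

inside=no margin=-49226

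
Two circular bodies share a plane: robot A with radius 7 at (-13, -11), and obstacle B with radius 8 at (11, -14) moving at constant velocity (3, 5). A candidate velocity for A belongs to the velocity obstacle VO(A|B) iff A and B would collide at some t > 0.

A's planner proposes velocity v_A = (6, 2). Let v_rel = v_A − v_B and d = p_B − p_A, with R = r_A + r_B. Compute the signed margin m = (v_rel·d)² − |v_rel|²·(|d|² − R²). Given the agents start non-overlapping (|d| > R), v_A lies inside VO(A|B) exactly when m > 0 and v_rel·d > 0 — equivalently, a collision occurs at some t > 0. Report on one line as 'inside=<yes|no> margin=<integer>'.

d = (24, -3),  |d|² = 585;  R = 7+8 = 15,  c = 585−15² = 360
v_rel = (3, -3),  |v_rel|² = 18;  v_rel·d = (3)·(24) + (-3)·(-3) = 81
18·t² − 162·t + 360 = 0  ⇒  m = 81² − 18·360 = 81
m = 81 > 0,  v_rel·d = 81 > 0  ⇒  inside

inside=yes margin=81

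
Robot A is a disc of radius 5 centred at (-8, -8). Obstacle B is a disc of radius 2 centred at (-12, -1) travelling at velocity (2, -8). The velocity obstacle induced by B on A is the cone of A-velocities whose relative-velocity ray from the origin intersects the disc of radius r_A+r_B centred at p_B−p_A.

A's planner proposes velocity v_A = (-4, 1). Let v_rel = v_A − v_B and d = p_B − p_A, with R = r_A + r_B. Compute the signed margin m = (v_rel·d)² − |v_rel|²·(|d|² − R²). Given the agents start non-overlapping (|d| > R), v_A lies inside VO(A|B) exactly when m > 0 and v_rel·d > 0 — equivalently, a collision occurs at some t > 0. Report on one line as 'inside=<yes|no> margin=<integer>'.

d = (-4, 7),  |d|² = 65;  R = 5+2 = 7,  c = 65−7² = 16
v_rel = (-6, 9),  |v_rel|² = 117;  v_rel·d = (-6)·(-4) + (9)·(7) = 87
117·t² − 174·t + 16 = 0  ⇒  m = 87² − 117·16 = 5697
m = 5697 > 0,  v_rel·d = 87 > 0  ⇒  inside

inside=yes margin=5697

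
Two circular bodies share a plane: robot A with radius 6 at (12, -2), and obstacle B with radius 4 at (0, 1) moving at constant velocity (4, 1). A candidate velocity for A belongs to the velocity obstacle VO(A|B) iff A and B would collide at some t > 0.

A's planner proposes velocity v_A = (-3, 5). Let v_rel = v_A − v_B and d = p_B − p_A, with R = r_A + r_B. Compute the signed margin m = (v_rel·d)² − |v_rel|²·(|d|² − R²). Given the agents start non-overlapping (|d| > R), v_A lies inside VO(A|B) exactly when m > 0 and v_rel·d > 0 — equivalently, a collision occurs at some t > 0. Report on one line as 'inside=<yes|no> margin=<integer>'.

d = (-12, 3),  |d|² = 153;  R = 6+4 = 10,  c = 153−10² = 53
v_rel = (-7, 4),  |v_rel|² = 65;  v_rel·d = (-7)·(-12) + (4)·(3) = 96
65·t² − 192·t + 53 = 0  ⇒  m = 96² − 65·53 = 5771
m = 5771 > 0,  v_rel·d = 96 > 0  ⇒  inside

inside=yes margin=5771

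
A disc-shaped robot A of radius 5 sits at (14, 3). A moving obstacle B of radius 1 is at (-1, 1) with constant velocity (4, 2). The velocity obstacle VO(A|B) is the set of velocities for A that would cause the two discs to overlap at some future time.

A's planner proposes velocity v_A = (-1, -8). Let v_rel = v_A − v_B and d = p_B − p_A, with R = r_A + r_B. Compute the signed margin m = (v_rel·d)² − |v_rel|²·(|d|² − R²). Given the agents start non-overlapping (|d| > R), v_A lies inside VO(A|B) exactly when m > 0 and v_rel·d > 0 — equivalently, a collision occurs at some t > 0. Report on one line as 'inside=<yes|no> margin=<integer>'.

d = (-15, -2),  |d|² = 229;  R = 5+1 = 6,  c = 229−6² = 193
v_rel = (-5, -10),  |v_rel|² = 125;  v_rel·d = (-5)·(-15) + (-10)·(-2) = 95
125·t² − 190·t + 193 = 0  ⇒  m = 95² − 125·193 = -15100
m = -15100 < 0,  v_rel·d = 95 > 0  ⇒  outside

inside=no margin=-15100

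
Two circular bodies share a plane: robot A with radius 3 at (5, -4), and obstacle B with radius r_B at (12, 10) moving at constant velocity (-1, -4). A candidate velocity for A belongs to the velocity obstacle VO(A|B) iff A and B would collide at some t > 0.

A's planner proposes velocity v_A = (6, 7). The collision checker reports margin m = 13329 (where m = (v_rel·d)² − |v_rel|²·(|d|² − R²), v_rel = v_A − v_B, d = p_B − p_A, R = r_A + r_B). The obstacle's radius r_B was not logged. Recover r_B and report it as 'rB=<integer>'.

m = 13329
d = (7, 14);  v_rel = (7, 11),  |v_rel|² = 170
v_rel×d = (7)·(14) − (11)·(7) = 21
since m = R²·170 − 21²:  R² = (441 + 13329) / 170 = 81
R = √81 = 9  ⇒  r_B = 9 − 3 = 6

rB=6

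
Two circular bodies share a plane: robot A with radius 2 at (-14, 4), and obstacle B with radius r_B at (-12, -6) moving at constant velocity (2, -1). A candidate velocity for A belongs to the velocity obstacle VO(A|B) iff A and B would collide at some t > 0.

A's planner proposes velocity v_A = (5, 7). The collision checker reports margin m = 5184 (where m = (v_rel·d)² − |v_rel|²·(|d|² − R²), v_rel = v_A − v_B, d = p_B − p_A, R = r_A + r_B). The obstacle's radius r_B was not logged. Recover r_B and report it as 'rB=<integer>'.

m = 5184
d = (2, -10);  v_rel = (3, 8),  |v_rel|² = 73
v_rel×d = (3)·(-10) − (8)·(2) = -46
since m = R²·73 − (-46)²:  R² = (2116 + 5184) / 73 = 100
R = √100 = 10  ⇒  r_B = 10 − 2 = 8

rB=8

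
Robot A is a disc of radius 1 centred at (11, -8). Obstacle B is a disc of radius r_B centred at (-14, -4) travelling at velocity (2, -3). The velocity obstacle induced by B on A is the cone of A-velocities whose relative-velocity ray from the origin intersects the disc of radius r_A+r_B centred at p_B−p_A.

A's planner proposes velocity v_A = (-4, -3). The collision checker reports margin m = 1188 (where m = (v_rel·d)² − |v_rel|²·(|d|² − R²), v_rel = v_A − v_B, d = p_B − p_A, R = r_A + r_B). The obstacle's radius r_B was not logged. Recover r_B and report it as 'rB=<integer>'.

m = 1188
d = (-25, 4);  v_rel = (-6, 0),  |v_rel|² = 36
v_rel×d = (-6)·(4) − (0)·(-25) = -24
since m = R²·36 − (-24)²:  R² = (576 + 1188) / 36 = 49
R = √49 = 7  ⇒  r_B = 7 − 1 = 6

rB=6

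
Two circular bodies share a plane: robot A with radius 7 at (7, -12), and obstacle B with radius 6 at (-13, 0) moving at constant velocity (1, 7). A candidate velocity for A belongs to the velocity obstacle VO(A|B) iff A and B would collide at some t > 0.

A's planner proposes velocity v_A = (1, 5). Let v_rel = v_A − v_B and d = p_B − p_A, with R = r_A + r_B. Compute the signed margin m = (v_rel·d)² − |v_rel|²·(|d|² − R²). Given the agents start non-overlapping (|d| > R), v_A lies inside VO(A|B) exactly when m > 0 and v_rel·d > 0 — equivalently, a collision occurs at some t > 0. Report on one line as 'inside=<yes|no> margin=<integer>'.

d = (-20, 12),  |d|² = 544;  R = 7+6 = 13,  c = 544−13² = 375
v_rel = (0, -2),  |v_rel|² = 4;  v_rel·d = (0)·(-20) + (-2)·(12) = -24
4·t² + 48·t + 375 = 0  ⇒  m = (-24)² − 4·375 = -924
m = -924 < 0,  v_rel·d = -24 < 0  ⇒  outside

inside=no margin=-924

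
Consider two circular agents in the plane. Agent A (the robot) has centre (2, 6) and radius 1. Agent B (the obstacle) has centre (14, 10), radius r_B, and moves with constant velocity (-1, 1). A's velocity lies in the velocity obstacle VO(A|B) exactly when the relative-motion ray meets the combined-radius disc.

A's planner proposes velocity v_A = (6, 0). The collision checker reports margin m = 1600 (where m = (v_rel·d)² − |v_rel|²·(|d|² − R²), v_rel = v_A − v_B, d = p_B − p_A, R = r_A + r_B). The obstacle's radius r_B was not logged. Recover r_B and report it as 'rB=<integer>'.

m = 1600
d = (12, 4);  v_rel = (7, -1),  |v_rel|² = 50
v_rel×d = (7)·(4) − (-1)·(12) = 40
since m = R²·50 − 40²:  R² = (1600 + 1600) / 50 = 64
R = √64 = 8  ⇒  r_B = 8 − 1 = 7

rB=7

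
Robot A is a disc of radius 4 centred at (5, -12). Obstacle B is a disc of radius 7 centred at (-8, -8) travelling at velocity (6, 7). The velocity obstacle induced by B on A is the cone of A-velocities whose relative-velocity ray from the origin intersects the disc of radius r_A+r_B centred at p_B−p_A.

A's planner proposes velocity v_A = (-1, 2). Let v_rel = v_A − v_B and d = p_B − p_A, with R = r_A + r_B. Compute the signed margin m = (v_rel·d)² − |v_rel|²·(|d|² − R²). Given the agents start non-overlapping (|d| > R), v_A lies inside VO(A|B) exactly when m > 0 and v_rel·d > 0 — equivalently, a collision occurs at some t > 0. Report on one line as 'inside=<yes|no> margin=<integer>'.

d = (-13, 4),  |d|² = 185;  R = 4+7 = 11,  c = 185−11² = 64
v_rel = (-7, -5),  |v_rel|² = 74;  v_rel·d = (-7)·(-13) + (-5)·(4) = 71
74·t² − 142·t + 64 = 0  ⇒  m = 71² − 74·64 = 305
m = 305 > 0,  v_rel·d = 71 > 0  ⇒  inside

inside=yes margin=305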